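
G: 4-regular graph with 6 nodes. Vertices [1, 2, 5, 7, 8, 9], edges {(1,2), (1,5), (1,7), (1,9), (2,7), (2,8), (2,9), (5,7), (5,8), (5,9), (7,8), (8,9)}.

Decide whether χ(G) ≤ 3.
Yes, G is 3-colorable

A valid 3-coloring: color 1: [1, 8]; color 2: [2, 5]; color 3: [7, 9].
(χ(G) = 3 ≤ 3.)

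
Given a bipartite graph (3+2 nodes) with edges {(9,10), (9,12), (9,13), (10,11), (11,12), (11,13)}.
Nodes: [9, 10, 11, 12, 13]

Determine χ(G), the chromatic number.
χ(G) = 2

Clique number ω(G) = 2 (lower bound: χ ≥ ω).
The graph is bipartite (no odd cycle), so 2 colors suffice: χ(G) = 2.
A valid 2-coloring: color 1: [9, 11]; color 2: [10, 12, 13].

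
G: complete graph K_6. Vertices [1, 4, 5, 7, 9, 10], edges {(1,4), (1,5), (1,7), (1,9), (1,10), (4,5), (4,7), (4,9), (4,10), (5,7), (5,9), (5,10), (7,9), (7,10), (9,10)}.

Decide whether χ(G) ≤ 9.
Yes, G is 9-colorable

A valid 9-coloring: color 1: [10]; color 2: [7]; color 3: [9]; color 4: [1]; color 5: [4]; color 6: [5].
(χ(G) = 6 ≤ 9.)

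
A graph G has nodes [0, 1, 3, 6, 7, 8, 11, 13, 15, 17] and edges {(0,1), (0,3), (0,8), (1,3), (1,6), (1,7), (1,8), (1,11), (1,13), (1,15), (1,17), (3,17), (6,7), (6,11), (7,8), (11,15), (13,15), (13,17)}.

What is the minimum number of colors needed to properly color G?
χ(G) = 4

Clique number ω(G) = 3 (lower bound: χ ≥ ω).
Odd cycle [7, 6, 11, 15, 13, 17, 3, 0, 8] needs 3 colors (χ ≥ 3).
Vertex 1 is adjacent to every vertex of [0, 3, 6, 7, 8, 11, 13, 15, 17], which already need 3 colors among themselves, so 1 needs a new color (χ ≥ 4).
The coloring below uses 4 colors, so χ(G) = 4.
A valid 4-coloring: color 1: [1]; color 2: [0, 7, 11, 13]; color 3: [6, 8, 15, 17]; color 4: [3].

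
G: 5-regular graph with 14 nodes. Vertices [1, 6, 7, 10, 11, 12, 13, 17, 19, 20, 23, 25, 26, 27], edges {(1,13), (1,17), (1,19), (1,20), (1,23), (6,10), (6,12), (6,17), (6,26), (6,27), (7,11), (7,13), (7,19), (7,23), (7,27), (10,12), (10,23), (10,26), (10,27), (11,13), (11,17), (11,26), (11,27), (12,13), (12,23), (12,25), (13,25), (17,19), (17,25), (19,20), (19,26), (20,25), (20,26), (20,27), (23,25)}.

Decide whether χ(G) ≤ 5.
Yes, G is 5-colorable

A valid 5-coloring: color 1: [1, 7, 10, 25]; color 2: [12, 17, 26, 27]; color 3: [6, 11, 20, 23]; color 4: [13, 19].
(χ(G) = 4 ≤ 5.)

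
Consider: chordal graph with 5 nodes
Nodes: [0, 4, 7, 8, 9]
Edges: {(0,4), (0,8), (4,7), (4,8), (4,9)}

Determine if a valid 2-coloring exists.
The clique on vertices [0, 4, 8] has size 3 > 2, so it alone needs 3 colors.

No, G is not 2-colorable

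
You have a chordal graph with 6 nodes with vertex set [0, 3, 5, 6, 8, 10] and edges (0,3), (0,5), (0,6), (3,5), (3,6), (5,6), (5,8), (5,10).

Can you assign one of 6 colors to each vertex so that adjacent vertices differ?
Yes, G is 6-colorable

A valid 6-coloring: color 1: [5]; color 2: [0, 8, 10]; color 3: [6]; color 4: [3].
(χ(G) = 4 ≤ 6.)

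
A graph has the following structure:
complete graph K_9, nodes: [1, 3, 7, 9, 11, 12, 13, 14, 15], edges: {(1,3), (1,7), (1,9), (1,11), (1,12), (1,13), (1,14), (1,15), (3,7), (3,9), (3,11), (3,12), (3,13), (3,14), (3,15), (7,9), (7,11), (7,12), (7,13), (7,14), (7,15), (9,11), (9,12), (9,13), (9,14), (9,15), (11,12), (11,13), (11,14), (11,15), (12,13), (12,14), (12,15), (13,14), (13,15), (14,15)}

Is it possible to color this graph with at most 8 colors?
The clique on vertices [1, 3, 7, 9, 11, 12, 13, 14, 15] has size 9 > 8, so it alone needs 9 colors.

No, G is not 8-colorable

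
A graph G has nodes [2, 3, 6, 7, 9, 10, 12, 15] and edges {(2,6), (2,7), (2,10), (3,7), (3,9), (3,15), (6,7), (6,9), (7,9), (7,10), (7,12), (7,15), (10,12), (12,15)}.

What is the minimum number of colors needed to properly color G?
Clique number ω(G) = 3 (lower bound: χ ≥ ω).
Odd cycle [10, 12, 15, 3, 9, 6, 2] needs 3 colors (χ ≥ 3).
Vertex 7 is adjacent to every vertex of [2, 3, 6, 9, 10, 12, 15], which already need 3 colors among themselves, so 7 needs a new color (χ ≥ 4).
The coloring below uses 4 colors, so χ(G) = 4.
A valid 4-coloring: color 1: [7]; color 2: [6, 10, 15]; color 3: [2, 3, 12]; color 4: [9].

χ(G) = 4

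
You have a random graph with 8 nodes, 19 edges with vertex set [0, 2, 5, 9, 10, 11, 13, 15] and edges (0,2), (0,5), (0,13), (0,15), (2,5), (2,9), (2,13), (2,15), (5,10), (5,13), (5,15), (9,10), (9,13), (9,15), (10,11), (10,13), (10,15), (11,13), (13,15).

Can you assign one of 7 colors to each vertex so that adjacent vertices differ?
Yes, G is 7-colorable

A valid 7-coloring: color 1: [13]; color 2: [11, 15]; color 3: [5, 9]; color 4: [2, 10]; color 5: [0].
(χ(G) = 5 ≤ 7.)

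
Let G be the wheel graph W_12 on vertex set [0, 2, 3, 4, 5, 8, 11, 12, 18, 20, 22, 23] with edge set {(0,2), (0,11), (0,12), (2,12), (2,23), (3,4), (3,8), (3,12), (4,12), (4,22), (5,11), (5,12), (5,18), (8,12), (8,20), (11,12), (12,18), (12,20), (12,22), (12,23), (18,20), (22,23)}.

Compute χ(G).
Clique number ω(G) = 3 (lower bound: χ ≥ ω).
Odd cycle [20, 18, 5, 11, 0, 2, 23, 22, 4, 3, 8] needs 3 colors (χ ≥ 3).
Vertex 12 is adjacent to every vertex of [0, 2, 3, 4, 5, 8, 11, 18, 20, 22, 23], which already need 3 colors among themselves, so 12 needs a new color (χ ≥ 4).
The coloring below uses 4 colors, so χ(G) = 4.
A valid 4-coloring: color 1: [12]; color 2: [0, 3, 5, 20, 23]; color 3: [2, 8, 11, 18, 22]; color 4: [4].

χ(G) = 4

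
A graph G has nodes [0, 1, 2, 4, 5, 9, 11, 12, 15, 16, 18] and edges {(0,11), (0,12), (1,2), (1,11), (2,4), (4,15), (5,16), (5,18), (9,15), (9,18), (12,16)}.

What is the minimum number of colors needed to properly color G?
Clique number ω(G) = 2 (lower bound: χ ≥ ω).
Odd cycle [16, 12, 0, 11, 1, 2, 4, 15, 9, 18, 5] needs 3 colors (χ ≥ 3).
The coloring below uses 3 colors, so χ(G) = 3.
A valid 3-coloring: color 1: [0, 1, 4, 16, 18]; color 2: [2, 5, 11, 12, 15]; color 3: [9].

χ(G) = 3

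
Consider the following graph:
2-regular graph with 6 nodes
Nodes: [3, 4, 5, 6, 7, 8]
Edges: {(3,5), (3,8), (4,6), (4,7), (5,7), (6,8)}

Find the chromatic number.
χ(G) = 2

Clique number ω(G) = 2 (lower bound: χ ≥ ω).
The graph is bipartite (no odd cycle), so 2 colors suffice: χ(G) = 2.
A valid 2-coloring: color 1: [4, 5, 8]; color 2: [3, 6, 7].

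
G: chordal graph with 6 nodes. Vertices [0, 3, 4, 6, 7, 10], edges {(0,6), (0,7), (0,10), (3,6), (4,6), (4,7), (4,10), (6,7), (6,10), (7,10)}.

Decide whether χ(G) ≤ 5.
Yes, G is 5-colorable

A valid 5-coloring: color 1: [6]; color 2: [3, 10]; color 3: [7]; color 4: [0, 4].
(χ(G) = 4 ≤ 5.)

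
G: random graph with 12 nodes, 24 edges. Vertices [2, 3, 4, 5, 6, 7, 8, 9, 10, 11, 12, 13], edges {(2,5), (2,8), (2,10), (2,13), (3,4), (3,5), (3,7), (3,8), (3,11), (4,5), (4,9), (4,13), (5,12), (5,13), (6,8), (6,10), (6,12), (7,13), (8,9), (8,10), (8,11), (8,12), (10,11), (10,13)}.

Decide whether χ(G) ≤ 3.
No, G is not 3-colorable

Suppose a proper 3-coloring c exists. The clique [2, 5, 13] takes 3 distinct colors; by symmetry let c(2) = 1, c(5) = 2, c(13) = 3.
- Vertex 10: neighbors [2, 13] already have colors [1, 3] ⇒ c(10) = 2.
- Vertex 8: neighbors [2, 10] already have colors [1, 2] ⇒ c(8) = 3.
- Vertex 3: neighbors [5, 8] already have colors [2, 3] ⇒ c(3) = 1.
- Vertex 4: neighbors [3, 5, 13] already have colors [1, 2, 3] — all 3 colors blocked. Contradiction.
The forced assignments end in a contradiction, so G has no proper 3-coloring (χ ≥ 4).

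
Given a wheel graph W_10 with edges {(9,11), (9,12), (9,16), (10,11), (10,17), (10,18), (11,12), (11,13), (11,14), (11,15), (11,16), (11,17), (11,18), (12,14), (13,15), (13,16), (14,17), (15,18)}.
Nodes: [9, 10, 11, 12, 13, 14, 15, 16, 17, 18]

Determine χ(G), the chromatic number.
χ(G) = 4

Clique number ω(G) = 3 (lower bound: χ ≥ ω).
Odd cycle [14, 17, 10, 18, 15, 13, 16, 9, 12] needs 3 colors (χ ≥ 3).
Vertex 11 is adjacent to every vertex of [9, 10, 12, 13, 14, 15, 16, 17, 18], which already need 3 colors among themselves, so 11 needs a new color (χ ≥ 4).
The coloring below uses 4 colors, so χ(G) = 4.
A valid 4-coloring: color 1: [11]; color 2: [9, 10, 14, 15]; color 3: [12, 13, 17, 18]; color 4: [16].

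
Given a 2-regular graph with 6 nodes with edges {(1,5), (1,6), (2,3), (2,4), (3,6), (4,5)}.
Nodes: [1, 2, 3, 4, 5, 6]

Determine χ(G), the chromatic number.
Clique number ω(G) = 2 (lower bound: χ ≥ ω).
The graph is bipartite (no odd cycle), so 2 colors suffice: χ(G) = 2.
A valid 2-coloring: color 1: [2, 5, 6]; color 2: [1, 3, 4].

χ(G) = 2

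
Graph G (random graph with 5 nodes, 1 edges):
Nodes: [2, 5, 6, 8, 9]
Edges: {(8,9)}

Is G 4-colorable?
A valid 4-coloring: color 1: [2, 5, 6, 8]; color 2: [9].
(χ(G) = 2 ≤ 4.)

Yes, G is 4-colorable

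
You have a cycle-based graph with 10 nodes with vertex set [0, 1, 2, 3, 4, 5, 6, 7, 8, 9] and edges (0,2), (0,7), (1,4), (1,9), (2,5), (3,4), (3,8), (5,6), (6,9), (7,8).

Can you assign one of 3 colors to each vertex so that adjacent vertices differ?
A valid 3-coloring: color 1: [0, 4, 5, 8, 9]; color 2: [1, 2, 3, 6, 7].
(χ(G) = 2 ≤ 3.)

Yes, G is 3-colorable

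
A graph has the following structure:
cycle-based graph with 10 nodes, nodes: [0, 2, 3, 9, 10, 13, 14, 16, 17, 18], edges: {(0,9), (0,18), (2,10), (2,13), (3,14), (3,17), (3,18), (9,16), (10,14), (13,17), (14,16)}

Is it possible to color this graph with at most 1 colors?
Edge (0,9) forces its endpoints to differ, so 1 color is not enough.

No, G is not 1-colorable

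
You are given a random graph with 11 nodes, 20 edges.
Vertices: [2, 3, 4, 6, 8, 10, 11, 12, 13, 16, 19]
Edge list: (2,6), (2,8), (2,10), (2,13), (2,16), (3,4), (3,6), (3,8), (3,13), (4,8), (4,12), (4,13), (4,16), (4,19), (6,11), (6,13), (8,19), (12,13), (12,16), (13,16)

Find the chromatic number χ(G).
χ(G) = 4

Clique number ω(G) = 4 (lower bound: χ ≥ ω).
The clique on [4, 12, 13, 16] has size 4, forcing χ ≥ 4, and the coloring below uses 4 colors, so χ(G) = 4.
A valid 4-coloring: color 1: [8, 10, 11, 13]; color 2: [2, 4]; color 3: [6, 16, 19]; color 4: [3, 12].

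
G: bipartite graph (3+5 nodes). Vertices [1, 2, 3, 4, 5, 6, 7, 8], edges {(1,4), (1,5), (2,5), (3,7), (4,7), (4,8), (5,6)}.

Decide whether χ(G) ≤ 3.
Yes, G is 3-colorable

A valid 3-coloring: color 1: [3, 4, 5]; color 2: [1, 2, 6, 7, 8].
(χ(G) = 2 ≤ 3.)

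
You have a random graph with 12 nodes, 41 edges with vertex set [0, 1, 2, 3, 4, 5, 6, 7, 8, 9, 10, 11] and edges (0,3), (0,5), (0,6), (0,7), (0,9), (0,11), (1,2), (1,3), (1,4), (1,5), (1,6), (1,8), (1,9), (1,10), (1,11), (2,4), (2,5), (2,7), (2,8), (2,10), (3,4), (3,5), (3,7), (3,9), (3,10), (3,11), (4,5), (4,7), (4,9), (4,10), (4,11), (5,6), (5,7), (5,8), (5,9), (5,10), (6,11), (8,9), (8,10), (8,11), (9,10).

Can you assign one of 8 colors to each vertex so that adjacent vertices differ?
Yes, G is 8-colorable

A valid 8-coloring: color 1: [5, 11]; color 2: [0, 1]; color 3: [4, 6, 8]; color 4: [2, 3]; color 5: [7, 10]; color 6: [9].
(χ(G) = 6 ≤ 8.)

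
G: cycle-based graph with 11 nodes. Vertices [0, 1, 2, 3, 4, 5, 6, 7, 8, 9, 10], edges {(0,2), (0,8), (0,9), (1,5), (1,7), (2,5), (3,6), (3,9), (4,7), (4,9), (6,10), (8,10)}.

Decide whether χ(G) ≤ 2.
Odd cycle [4, 7, 1, 5, 2, 0, 9] needs 3 colors (χ ≥ 3).
Hence χ(G) ≥ 3 > 2, so no proper 2-coloring exists.

No, G is not 2-colorable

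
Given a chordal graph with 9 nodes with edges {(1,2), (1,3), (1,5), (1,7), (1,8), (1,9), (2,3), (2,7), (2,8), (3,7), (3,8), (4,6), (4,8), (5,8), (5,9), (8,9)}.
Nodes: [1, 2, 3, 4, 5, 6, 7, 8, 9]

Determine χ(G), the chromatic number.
Clique number ω(G) = 4 (lower bound: χ ≥ ω).
The clique on [1, 5, 8, 9] has size 4, forcing χ ≥ 4, and the coloring below uses 4 colors, so χ(G) = 4.
A valid 4-coloring: color 1: [1, 4]; color 2: [6, 7, 8]; color 3: [3, 9]; color 4: [2, 5].

χ(G) = 4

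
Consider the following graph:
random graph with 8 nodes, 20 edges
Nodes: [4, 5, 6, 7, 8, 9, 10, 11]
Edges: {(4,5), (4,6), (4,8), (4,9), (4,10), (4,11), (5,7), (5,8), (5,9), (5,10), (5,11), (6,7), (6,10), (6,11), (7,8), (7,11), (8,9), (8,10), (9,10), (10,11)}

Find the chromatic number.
χ(G) = 5

Clique number ω(G) = 5 (lower bound: χ ≥ ω).
The clique on [4, 5, 8, 9, 10] has size 5, forcing χ ≥ 5, and the coloring below uses 5 colors, so χ(G) = 5.
A valid 5-coloring: color 1: [7, 10]; color 2: [4]; color 3: [5, 6]; color 4: [8, 11]; color 5: [9].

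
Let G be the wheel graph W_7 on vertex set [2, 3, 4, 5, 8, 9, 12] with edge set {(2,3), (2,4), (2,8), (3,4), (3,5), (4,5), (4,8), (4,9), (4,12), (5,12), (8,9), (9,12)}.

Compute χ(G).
χ(G) = 3

Clique number ω(G) = 3 (lower bound: χ ≥ ω).
The clique on [4, 8, 9] has size 3, forcing χ ≥ 3, and the coloring below uses 3 colors, so χ(G) = 3.
A valid 3-coloring: color 1: [4]; color 2: [3, 8, 12]; color 3: [2, 5, 9].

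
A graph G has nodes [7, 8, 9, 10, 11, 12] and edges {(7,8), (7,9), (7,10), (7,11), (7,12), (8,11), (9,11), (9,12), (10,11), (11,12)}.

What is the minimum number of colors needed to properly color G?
χ(G) = 4

Clique number ω(G) = 4 (lower bound: χ ≥ ω).
The clique on [7, 9, 11, 12] has size 4, forcing χ ≥ 4, and the coloring below uses 4 colors, so χ(G) = 4.
A valid 4-coloring: color 1: [7]; color 2: [11]; color 3: [8, 10, 12]; color 4: [9].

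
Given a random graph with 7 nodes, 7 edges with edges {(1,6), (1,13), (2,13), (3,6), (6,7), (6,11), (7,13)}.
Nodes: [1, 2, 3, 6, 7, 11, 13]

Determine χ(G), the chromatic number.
Clique number ω(G) = 2 (lower bound: χ ≥ ω).
The graph is bipartite (no odd cycle), so 2 colors suffice: χ(G) = 2.
A valid 2-coloring: color 1: [6, 13]; color 2: [1, 2, 3, 7, 11].

χ(G) = 2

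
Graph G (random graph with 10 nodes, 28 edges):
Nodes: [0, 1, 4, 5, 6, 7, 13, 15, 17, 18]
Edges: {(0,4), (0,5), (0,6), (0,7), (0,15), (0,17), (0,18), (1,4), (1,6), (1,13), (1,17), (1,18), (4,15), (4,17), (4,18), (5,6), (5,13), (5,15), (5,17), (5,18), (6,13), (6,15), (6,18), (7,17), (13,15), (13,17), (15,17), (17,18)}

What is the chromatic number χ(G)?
χ(G) = 5

Clique number ω(G) = 4 (lower bound: χ ≥ ω).
Suppose a proper 4-coloring c exists. The clique [0, 4, 15, 17] takes 4 distinct colors; by symmetry let c(0) = 1, c(4) = 2, c(15) = 3, c(17) = 4.
- Vertex 5: neighbors [0, 15, 17] already have colors [1, 3, 4] ⇒ c(5) = 2.
- Vertex 6: neighbors [0, 5, 15] already have colors [1, 2, 3] ⇒ c(6) = 4.
- Vertex 13: neighbors [5, 15, 6] already have colors [2, 3, 4] ⇒ c(13) = 1.
- Vertex 1: neighbors [13, 4, 6] already have colors [1, 2, 4] ⇒ c(1) = 3.
- Vertex 18: neighbors [0, 4, 1, 6] already have colors [1, 2, 3, 4] — all 4 colors blocked. Contradiction.
The forced assignments end in a contradiction, so G has no proper 4-coloring (χ ≥ 5).
The coloring below uses 5 colors, so χ(G) = 5.
A valid 5-coloring: color 1: [6, 17]; color 2: [0, 13]; color 3: [4, 5, 7]; color 4: [1, 15]; color 5: [18].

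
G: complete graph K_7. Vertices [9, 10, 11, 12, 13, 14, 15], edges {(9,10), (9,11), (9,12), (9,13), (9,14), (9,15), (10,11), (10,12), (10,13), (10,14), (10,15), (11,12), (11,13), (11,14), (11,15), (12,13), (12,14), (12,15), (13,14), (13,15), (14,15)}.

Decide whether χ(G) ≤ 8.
Yes, G is 8-colorable

A valid 8-coloring: color 1: [11]; color 2: [14]; color 3: [9]; color 4: [12]; color 5: [10]; color 6: [15]; color 7: [13].
(χ(G) = 7 ≤ 8.)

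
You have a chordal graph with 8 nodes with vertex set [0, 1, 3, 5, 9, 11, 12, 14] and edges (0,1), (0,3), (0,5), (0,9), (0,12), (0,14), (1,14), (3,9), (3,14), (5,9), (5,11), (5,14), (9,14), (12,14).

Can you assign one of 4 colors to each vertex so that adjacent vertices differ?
A valid 4-coloring: color 1: [0, 11]; color 2: [14]; color 3: [1, 9, 12]; color 4: [3, 5].
(χ(G) = 4 ≤ 4.)

Yes, G is 4-colorable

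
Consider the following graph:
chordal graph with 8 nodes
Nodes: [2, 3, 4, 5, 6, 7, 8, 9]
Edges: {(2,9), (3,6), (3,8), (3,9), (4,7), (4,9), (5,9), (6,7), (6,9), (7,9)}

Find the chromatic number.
Clique number ω(G) = 3 (lower bound: χ ≥ ω).
The clique on [4, 7, 9] has size 3, forcing χ ≥ 3, and the coloring below uses 3 colors, so χ(G) = 3.
A valid 3-coloring: color 1: [8, 9]; color 2: [2, 3, 5, 7]; color 3: [4, 6].

χ(G) = 3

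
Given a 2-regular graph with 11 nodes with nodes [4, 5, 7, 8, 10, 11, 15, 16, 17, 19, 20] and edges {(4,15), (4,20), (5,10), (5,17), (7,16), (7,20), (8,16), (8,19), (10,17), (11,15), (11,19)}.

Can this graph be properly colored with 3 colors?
Yes, G is 3-colorable

A valid 3-coloring: color 1: [4, 7, 8, 10, 11]; color 2: [5, 15, 16, 19, 20]; color 3: [17].
(χ(G) = 3 ≤ 3.)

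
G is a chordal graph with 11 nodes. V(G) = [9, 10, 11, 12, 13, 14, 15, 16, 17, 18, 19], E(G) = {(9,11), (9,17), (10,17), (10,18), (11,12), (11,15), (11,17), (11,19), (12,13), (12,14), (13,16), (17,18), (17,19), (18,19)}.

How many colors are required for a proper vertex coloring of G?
χ(G) = 3

Clique number ω(G) = 3 (lower bound: χ ≥ ω).
The clique on [10, 17, 18] has size 3, forcing χ ≥ 3, and the coloring below uses 3 colors, so χ(G) = 3.
A valid 3-coloring: color 1: [11, 13, 14, 18]; color 2: [12, 15, 16, 17]; color 3: [9, 10, 19].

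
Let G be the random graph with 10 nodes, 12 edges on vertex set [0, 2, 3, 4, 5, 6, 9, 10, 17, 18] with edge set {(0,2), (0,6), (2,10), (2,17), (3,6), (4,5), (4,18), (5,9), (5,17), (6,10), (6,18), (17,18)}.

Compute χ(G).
χ(G) = 3

Clique number ω(G) = 2 (lower bound: χ ≥ ω).
Odd cycle [6, 18, 17, 2, 0] needs 3 colors (χ ≥ 3).
The coloring below uses 3 colors, so χ(G) = 3.
A valid 3-coloring: color 1: [4, 6, 9, 17]; color 2: [2, 3, 5, 18]; color 3: [0, 10].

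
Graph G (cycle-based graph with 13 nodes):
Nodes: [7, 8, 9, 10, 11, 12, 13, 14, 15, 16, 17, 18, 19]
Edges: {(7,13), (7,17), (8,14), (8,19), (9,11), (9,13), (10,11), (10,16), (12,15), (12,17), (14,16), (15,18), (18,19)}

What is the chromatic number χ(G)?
Clique number ω(G) = 2 (lower bound: χ ≥ ω).
Odd cycle [10, 11, 9, 13, 7, 17, 12, 15, 18, 19, 8, 14, 16] needs 3 colors (χ ≥ 3).
The coloring below uses 3 colors, so χ(G) = 3.
A valid 3-coloring: color 1: [7, 9, 10, 12, 14, 18]; color 2: [11, 13, 15, 16, 17, 19]; color 3: [8].

χ(G) = 3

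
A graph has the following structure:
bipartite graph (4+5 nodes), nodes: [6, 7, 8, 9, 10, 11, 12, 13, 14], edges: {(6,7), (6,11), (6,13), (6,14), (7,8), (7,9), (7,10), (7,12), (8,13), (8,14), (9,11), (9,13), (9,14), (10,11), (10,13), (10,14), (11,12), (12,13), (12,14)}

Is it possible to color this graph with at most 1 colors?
Edge (9,11) forces its endpoints to differ, so 1 color is not enough.

No, G is not 1-colorable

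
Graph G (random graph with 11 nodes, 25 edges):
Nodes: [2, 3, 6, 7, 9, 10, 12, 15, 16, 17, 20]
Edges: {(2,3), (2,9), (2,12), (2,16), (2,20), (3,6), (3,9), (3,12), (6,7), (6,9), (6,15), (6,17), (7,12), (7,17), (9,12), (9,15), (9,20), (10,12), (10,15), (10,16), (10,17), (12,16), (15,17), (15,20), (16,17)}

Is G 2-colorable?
No, G is not 2-colorable

The clique on vertices [2, 3, 9, 12] has size 4 > 2, so it alone needs 4 colors.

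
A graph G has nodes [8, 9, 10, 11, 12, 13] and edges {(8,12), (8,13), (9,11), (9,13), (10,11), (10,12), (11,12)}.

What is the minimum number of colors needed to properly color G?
χ(G) = 3

Clique number ω(G) = 3 (lower bound: χ ≥ ω).
The clique on [10, 11, 12] has size 3, forcing χ ≥ 3, and the coloring below uses 3 colors, so χ(G) = 3.
A valid 3-coloring: color 1: [8, 11]; color 2: [12, 13]; color 3: [9, 10].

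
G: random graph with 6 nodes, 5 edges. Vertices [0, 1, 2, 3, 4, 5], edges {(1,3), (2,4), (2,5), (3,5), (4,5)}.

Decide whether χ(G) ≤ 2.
No, G is not 2-colorable

The clique on vertices [2, 4, 5] has size 3 > 2, so it alone needs 3 colors.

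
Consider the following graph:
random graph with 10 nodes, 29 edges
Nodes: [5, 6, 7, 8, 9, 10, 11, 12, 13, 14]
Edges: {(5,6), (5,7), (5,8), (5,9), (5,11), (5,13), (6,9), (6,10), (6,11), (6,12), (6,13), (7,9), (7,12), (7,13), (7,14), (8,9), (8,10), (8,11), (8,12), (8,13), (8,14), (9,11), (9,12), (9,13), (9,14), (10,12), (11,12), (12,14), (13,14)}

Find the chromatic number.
χ(G) = 5

Clique number ω(G) = 4 (lower bound: χ ≥ ω).
Odd cycle [13, 5, 11, 12, 14] needs 3 colors (χ ≥ 3).
Vertex 8 is adjacent to every vertex of [5, 11, 12, 13, 14], which already need 3 colors among themselves, so 8 needs a new color (χ ≥ 4).
Vertex 9 is adjacent to every vertex of [5, 8, 11, 12, 13, 14], which already need 4 colors among themselves, so 9 needs a new color (χ ≥ 5).
The coloring below uses 5 colors, so χ(G) = 5.
A valid 5-coloring: color 1: [9, 10]; color 2: [12, 13]; color 3: [6, 7, 8]; color 4: [5, 14]; color 5: [11].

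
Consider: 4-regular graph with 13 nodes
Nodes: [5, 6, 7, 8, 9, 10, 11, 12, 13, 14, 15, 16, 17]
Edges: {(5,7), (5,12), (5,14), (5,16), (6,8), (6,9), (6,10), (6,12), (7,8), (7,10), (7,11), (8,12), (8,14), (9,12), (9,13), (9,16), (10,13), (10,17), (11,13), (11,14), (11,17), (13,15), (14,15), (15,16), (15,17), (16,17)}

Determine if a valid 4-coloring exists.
Yes, G is 4-colorable

A valid 4-coloring: color 1: [6, 7, 13, 14, 16]; color 2: [5, 8, 9, 17]; color 3: [10, 11, 12, 15].
(χ(G) = 3 ≤ 4.)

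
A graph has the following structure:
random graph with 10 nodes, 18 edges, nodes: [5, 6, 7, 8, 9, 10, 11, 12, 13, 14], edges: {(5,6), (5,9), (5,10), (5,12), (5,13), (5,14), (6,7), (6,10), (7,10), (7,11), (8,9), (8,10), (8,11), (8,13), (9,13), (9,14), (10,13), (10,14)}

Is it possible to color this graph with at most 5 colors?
A valid 5-coloring: color 1: [5, 7, 8]; color 2: [9, 10, 11, 12]; color 3: [6, 13, 14].
(χ(G) = 3 ≤ 5.)

Yes, G is 5-colorable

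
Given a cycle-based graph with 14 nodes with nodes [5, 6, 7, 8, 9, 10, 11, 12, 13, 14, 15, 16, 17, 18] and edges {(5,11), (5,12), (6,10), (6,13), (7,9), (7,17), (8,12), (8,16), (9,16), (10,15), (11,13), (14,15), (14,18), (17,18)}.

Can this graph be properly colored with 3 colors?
A valid 3-coloring: color 1: [6, 7, 11, 12, 15, 16, 18]; color 2: [5, 8, 9, 10, 13, 14, 17].
(χ(G) = 2 ≤ 3.)

Yes, G is 3-colorable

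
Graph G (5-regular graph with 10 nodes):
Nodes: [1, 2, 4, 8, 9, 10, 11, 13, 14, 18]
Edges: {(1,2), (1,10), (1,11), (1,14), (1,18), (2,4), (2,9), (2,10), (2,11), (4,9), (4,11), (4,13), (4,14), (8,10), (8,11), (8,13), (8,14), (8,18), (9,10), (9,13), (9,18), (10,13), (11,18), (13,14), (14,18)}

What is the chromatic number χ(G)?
χ(G) = 4

Clique number ω(G) = 3 (lower bound: χ ≥ ω).
Odd cycle [1, 10, 9, 4, 11] needs 3 colors (χ ≥ 3).
Vertex 2 is adjacent to every vertex of [1, 4, 9, 10, 11], which already need 3 colors among themselves, so 2 needs a new color (χ ≥ 4).
The coloring below uses 4 colors, so χ(G) = 4.
A valid 4-coloring: color 1: [1, 4, 8]; color 2: [2, 13, 18]; color 3: [10, 11, 14]; color 4: [9].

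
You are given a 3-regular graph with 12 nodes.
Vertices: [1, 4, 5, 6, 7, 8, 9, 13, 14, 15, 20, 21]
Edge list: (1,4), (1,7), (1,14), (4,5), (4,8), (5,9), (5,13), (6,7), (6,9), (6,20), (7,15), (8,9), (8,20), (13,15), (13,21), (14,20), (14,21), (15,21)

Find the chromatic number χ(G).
Clique number ω(G) = 3 (lower bound: χ ≥ ω).
The clique on [13, 15, 21] has size 3, forcing χ ≥ 3, and the coloring below uses 3 colors, so χ(G) = 3.
A valid 3-coloring: color 1: [5, 7, 20, 21]; color 2: [4, 9, 14, 15]; color 3: [1, 6, 8, 13].

χ(G) = 3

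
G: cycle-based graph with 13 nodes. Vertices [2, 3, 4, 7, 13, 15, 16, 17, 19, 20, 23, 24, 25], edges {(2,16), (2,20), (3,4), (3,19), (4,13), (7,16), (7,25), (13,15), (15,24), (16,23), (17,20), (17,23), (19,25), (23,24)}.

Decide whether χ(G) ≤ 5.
Yes, G is 5-colorable

A valid 5-coloring: color 1: [4, 7, 15, 19, 20, 23]; color 2: [3, 13, 16, 17, 24, 25]; color 3: [2].
(χ(G) = 3 ≤ 5.)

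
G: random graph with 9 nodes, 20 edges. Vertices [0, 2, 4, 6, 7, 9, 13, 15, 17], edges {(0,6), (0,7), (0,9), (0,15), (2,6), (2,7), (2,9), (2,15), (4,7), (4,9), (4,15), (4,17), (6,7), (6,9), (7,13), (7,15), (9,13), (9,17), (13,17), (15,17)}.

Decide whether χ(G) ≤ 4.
Yes, G is 4-colorable

A valid 4-coloring: color 1: [7, 9]; color 2: [6, 13, 15]; color 3: [0, 2, 17]; color 4: [4].
(χ(G) = 4 ≤ 4.)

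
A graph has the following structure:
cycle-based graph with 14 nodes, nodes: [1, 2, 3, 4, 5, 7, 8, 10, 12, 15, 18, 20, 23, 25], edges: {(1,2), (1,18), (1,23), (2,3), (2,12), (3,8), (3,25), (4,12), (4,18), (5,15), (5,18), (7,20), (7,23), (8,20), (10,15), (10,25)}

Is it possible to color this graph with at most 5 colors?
Yes, G is 5-colorable

A valid 5-coloring: color 1: [2, 15, 18, 20, 23, 25]; color 2: [1, 3, 4, 5, 7, 10]; color 3: [8, 12].
(χ(G) = 3 ≤ 5.)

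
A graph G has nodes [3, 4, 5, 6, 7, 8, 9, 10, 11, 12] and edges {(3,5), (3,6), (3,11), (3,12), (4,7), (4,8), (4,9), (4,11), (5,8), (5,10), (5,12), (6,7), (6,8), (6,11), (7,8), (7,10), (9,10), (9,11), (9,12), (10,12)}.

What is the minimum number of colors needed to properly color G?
Clique number ω(G) = 3 (lower bound: χ ≥ ω).
Suppose a proper 3-coloring c exists. The clique [3, 5, 12] takes 3 distinct colors; by symmetry let c(3) = 1, c(5) = 2, c(12) = 3.
- Vertex 10: neighbors [5, 12] already have colors [2, 3] ⇒ c(10) = 1.
- Vertex 9: neighbors [10, 12] already have colors [1, 3] ⇒ c(9) = 2.
- Vertex 11: neighbors [3, 9] already have colors [1, 2] ⇒ c(11) = 3.
- Vertex 4: neighbors [9, 11] already have colors [2, 3] ⇒ c(4) = 1.
- Vertex 6: neighbors [3, 11] already have colors [1, 3] ⇒ c(6) = 2.
- Vertex 7: neighbors [4, 6] already have colors [1, 2] ⇒ c(7) = 3.
- Vertex 8: neighbors [4, 5, 7] already have colors [1, 2, 3] — all 3 colors blocked. Contradiction.
The forced assignments end in a contradiction, so G has no proper 3-coloring (χ ≥ 4).
The coloring below uses 4 colors, so χ(G) = 4.
A valid 4-coloring: color 1: [4, 6, 10]; color 2: [3, 8, 9]; color 3: [7, 11, 12]; color 4: [5].

χ(G) = 4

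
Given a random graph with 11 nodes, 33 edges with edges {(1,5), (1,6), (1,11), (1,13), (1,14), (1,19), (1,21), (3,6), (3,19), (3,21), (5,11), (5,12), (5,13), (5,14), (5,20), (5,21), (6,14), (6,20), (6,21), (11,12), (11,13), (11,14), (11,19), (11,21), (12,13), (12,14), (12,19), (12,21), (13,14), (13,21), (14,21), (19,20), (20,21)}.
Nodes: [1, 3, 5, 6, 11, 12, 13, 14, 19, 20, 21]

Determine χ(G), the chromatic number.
Clique number ω(G) = 6 (lower bound: χ ≥ ω).
The clique on [1, 5, 11, 13, 14, 21] has size 6, forcing χ ≥ 6, and the coloring below uses 6 colors, so χ(G) = 6.
A valid 6-coloring: color 1: [19, 21]; color 2: [3, 14, 20]; color 3: [5, 6]; color 4: [1, 12]; color 5: [11]; color 6: [13].

χ(G) = 6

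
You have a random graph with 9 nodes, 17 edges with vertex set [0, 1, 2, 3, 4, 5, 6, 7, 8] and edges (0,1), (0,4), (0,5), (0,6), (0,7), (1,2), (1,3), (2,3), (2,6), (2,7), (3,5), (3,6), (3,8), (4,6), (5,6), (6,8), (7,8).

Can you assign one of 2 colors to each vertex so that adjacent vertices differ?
The clique on vertices [1, 2, 3] has size 3 > 2, so it alone needs 3 colors.

No, G is not 2-colorable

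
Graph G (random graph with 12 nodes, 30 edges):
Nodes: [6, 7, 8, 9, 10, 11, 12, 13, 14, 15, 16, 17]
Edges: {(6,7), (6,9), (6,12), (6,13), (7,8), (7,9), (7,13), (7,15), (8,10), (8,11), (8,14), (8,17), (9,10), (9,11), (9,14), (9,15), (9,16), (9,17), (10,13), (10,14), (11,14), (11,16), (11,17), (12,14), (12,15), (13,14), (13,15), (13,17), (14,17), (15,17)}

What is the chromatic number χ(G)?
χ(G) = 4

Clique number ω(G) = 4 (lower bound: χ ≥ ω).
The clique on [8, 11, 14, 17] has size 4, forcing χ ≥ 4, and the coloring below uses 4 colors, so χ(G) = 4.
A valid 4-coloring: color 1: [8, 9, 12, 13]; color 2: [6, 14, 15, 16]; color 3: [7, 10, 17]; color 4: [11].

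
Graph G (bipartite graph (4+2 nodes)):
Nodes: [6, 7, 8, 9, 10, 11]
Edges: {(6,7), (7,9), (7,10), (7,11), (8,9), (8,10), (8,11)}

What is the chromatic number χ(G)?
χ(G) = 2

Clique number ω(G) = 2 (lower bound: χ ≥ ω).
The graph is bipartite (no odd cycle), so 2 colors suffice: χ(G) = 2.
A valid 2-coloring: color 1: [7, 8]; color 2: [6, 9, 10, 11].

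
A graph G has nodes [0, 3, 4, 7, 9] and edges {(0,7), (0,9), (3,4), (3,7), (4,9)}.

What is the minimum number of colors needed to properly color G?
χ(G) = 3

Clique number ω(G) = 2 (lower bound: χ ≥ ω).
Odd cycle [7, 0, 9, 4, 3] needs 3 colors (χ ≥ 3).
The coloring below uses 3 colors, so χ(G) = 3.
A valid 3-coloring: color 1: [4, 7]; color 2: [0, 3]; color 3: [9].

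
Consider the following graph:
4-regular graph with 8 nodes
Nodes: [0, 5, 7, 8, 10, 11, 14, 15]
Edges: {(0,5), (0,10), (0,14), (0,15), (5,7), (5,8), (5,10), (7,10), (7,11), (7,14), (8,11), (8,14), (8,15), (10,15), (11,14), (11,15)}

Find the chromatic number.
χ(G) = 3

Clique number ω(G) = 3 (lower bound: χ ≥ ω).
The clique on [0, 5, 10] has size 3, forcing χ ≥ 3, and the coloring below uses 3 colors, so χ(G) = 3.
A valid 3-coloring: color 1: [0, 7, 8]; color 2: [10, 11]; color 3: [5, 14, 15].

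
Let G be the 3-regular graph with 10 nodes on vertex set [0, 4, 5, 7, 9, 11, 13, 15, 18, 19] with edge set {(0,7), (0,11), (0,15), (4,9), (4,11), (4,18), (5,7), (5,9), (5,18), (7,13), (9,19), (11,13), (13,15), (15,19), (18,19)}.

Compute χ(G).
χ(G) = 2

Clique number ω(G) = 2 (lower bound: χ ≥ ω).
The graph is bipartite (no odd cycle), so 2 colors suffice: χ(G) = 2.
A valid 2-coloring: color 1: [0, 4, 5, 13, 19]; color 2: [7, 9, 11, 15, 18].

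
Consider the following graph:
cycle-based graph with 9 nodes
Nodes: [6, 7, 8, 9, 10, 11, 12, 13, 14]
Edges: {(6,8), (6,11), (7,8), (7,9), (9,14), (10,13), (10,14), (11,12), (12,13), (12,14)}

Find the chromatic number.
χ(G) = 3

Clique number ω(G) = 2 (lower bound: χ ≥ ω).
Odd cycle [9, 14, 12, 11, 6, 8, 7] needs 3 colors (χ ≥ 3).
The coloring below uses 3 colors, so χ(G) = 3.
A valid 3-coloring: color 1: [7, 11, 13, 14]; color 2: [8, 9, 10, 12]; color 3: [6].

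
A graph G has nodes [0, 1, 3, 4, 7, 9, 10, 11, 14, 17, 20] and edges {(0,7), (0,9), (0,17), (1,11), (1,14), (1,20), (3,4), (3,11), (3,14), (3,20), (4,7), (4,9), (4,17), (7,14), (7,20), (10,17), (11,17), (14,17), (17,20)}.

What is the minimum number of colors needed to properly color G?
Clique number ω(G) = 2 (lower bound: χ ≥ ω).
The graph is bipartite (no odd cycle), so 2 colors suffice: χ(G) = 2.
A valid 2-coloring: color 1: [1, 3, 7, 9, 17]; color 2: [0, 4, 10, 11, 14, 20].

χ(G) = 2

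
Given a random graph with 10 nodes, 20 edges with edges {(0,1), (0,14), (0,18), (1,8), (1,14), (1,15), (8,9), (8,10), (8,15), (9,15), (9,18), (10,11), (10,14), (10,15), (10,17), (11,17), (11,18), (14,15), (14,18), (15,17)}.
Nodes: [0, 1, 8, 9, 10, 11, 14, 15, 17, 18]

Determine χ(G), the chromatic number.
χ(G) = 4

Clique number ω(G) = 3 (lower bound: χ ≥ ω).
Suppose a proper 3-coloring c exists. The clique [0, 1, 14] takes 3 distinct colors; by symmetry let c(0) = 1, c(1) = 2, c(14) = 3.
- Vertex 15: neighbors [1, 14] already have colors [2, 3] ⇒ c(15) = 1.
- Vertex 10: neighbors [15, 14] already have colors [1, 3] ⇒ c(10) = 2.
- Vertex 18: neighbors [0, 14] already have colors [1, 3] ⇒ c(18) = 2.
- Vertex 8: neighbors [15, 1] already have colors [1, 2] ⇒ c(8) = 3.
- Vertex 9: neighbors [15, 18, 8] already have colors [1, 2, 3] — all 3 colors blocked. Contradiction.
The forced assignments end in a contradiction, so G has no proper 3-coloring (χ ≥ 4).
The coloring below uses 4 colors, so χ(G) = 4.
A valid 4-coloring: color 1: [0, 11, 15]; color 2: [8, 14, 17]; color 3: [1, 10, 18]; color 4: [9].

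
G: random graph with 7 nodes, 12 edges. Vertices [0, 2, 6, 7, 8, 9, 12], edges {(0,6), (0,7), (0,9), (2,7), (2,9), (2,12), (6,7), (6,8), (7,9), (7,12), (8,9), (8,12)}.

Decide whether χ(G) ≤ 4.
A valid 4-coloring: color 1: [7, 8]; color 2: [6, 9, 12]; color 3: [0, 2].
(χ(G) = 3 ≤ 4.)

Yes, G is 4-colorable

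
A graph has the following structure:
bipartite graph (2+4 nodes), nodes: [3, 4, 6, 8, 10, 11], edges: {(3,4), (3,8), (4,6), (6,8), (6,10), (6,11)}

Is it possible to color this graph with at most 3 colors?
A valid 3-coloring: color 1: [3, 6]; color 2: [4, 8, 10, 11].
(χ(G) = 2 ≤ 3.)

Yes, G is 3-colorable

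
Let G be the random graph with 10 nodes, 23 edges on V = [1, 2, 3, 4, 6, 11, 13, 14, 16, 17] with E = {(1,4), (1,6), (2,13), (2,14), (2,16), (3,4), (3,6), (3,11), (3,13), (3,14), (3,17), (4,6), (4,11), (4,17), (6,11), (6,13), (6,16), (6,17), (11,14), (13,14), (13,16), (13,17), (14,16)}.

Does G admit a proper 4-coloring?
A valid 4-coloring: color 1: [6, 14]; color 2: [4, 13]; color 3: [1, 3, 16]; color 4: [2, 11, 17].
(χ(G) = 4 ≤ 4.)

Yes, G is 4-colorable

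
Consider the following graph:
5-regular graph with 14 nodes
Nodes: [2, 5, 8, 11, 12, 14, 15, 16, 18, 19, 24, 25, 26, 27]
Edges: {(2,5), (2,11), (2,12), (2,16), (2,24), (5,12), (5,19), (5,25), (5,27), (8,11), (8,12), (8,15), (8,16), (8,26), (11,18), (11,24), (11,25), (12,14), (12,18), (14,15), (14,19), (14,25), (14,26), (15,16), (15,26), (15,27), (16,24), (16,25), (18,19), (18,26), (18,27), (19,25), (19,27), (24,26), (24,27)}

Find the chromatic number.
Clique number ω(G) = 3 (lower bound: χ ≥ ω).
Suppose a proper 3-coloring c exists. The clique [2, 5, 12] takes 3 distinct colors; by symmetry let c(2) = 1, c(5) = 2, c(12) = 3.
- Vertex 8: neighbors [12] already have colors [3]; try each remaining color.
- Case c(8) = 1:
  - Vertex 14: neighbors [12] already have colors [3]; try each remaining color.
  - Case c(14) = 1:
    - Vertex 19: neighbors [14, 5] already have colors [1, 2] ⇒ c(19) = 3.
    - Vertex 25: neighbors [14, 5, 19] already have colors [1, 2, 3] — all 3 colors blocked. Contradiction.
  - Case c(14) = 2:
    - Vertex 15: neighbors [8, 14] already have colors [1, 2] ⇒ c(15) = 3.
    - Vertex 26: neighbors [8, 14, 15] already have colors [1, 2, 3] — all 3 colors blocked. Contradiction.
- Case c(8) = 2:
  - Vertex 11: neighbors [2, 8] already have colors [1, 2] ⇒ c(11) = 3.
  - Vertex 16: neighbors [2, 8] already have colors [1, 2] ⇒ c(16) = 3.
  - Vertex 15: neighbors [8, 16] already have colors [2, 3] ⇒ c(15) = 1.
  - Vertex 14: neighbors [15, 12] already have colors [1, 3] ⇒ c(14) = 2.
  - Vertex 27: neighbors [15, 5] already have colors [1, 2] ⇒ c(27) = 3.
  - Vertex 19: neighbors [5, 27] already have colors [2, 3] ⇒ c(19) = 1.
  - Vertex 25: neighbors [19, 5, 11] already have colors [1, 2, 3] — all 3 colors blocked. Contradiction.
Every case ends in a contradiction, so G has no proper 3-coloring (χ ≥ 4).
The coloring below uses 4 colors, so χ(G) = 4.
A valid 4-coloring: color 1: [2, 8, 14, 27]; color 2: [15, 18, 24, 25]; color 3: [11, 12, 16, 19, 26]; color 4: [5].

χ(G) = 4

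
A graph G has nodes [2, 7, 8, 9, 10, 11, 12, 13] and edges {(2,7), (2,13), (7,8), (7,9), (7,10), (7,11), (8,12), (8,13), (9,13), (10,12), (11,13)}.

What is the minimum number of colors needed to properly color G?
χ(G) = 2

Clique number ω(G) = 2 (lower bound: χ ≥ ω).
The graph is bipartite (no odd cycle), so 2 colors suffice: χ(G) = 2.
A valid 2-coloring: color 1: [7, 12, 13]; color 2: [2, 8, 9, 10, 11].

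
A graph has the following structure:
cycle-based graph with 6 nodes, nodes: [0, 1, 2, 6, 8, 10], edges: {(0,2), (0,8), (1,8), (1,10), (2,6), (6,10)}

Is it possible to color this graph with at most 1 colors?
No, G is not 1-colorable

Edge (0,8) forces its endpoints to differ, so 1 color is not enough.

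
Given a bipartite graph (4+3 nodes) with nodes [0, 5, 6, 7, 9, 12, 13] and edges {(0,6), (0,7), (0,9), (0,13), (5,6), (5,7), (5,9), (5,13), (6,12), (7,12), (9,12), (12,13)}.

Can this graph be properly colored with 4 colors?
Yes, G is 4-colorable

A valid 4-coloring: color 1: [0, 5, 12]; color 2: [6, 7, 9, 13].
(χ(G) = 2 ≤ 4.)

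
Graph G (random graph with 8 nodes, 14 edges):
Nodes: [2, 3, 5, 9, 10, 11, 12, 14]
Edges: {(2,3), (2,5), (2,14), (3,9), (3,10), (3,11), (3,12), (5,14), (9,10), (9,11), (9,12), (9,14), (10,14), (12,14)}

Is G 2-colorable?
No, G is not 2-colorable

The clique on vertices [3, 9, 10] has size 3 > 2, so it alone needs 3 colors.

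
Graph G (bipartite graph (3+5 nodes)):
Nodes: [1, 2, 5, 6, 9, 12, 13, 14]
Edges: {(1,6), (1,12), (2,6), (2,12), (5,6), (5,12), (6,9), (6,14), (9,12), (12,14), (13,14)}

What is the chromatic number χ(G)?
χ(G) = 2

Clique number ω(G) = 2 (lower bound: χ ≥ ω).
The graph is bipartite (no odd cycle), so 2 colors suffice: χ(G) = 2.
A valid 2-coloring: color 1: [6, 12, 13]; color 2: [1, 2, 5, 9, 14].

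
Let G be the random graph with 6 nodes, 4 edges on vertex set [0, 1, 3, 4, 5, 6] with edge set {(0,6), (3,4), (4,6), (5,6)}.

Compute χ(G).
χ(G) = 2

Clique number ω(G) = 2 (lower bound: χ ≥ ω).
The graph is bipartite (no odd cycle), so 2 colors suffice: χ(G) = 2.
A valid 2-coloring: color 1: [1, 3, 6]; color 2: [0, 4, 5].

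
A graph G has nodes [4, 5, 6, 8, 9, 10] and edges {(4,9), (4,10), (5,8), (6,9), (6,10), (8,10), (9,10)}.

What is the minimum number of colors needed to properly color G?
Clique number ω(G) = 3 (lower bound: χ ≥ ω).
The clique on [4, 9, 10] has size 3, forcing χ ≥ 3, and the coloring below uses 3 colors, so χ(G) = 3.
A valid 3-coloring: color 1: [5, 10]; color 2: [8, 9]; color 3: [4, 6].

χ(G) = 3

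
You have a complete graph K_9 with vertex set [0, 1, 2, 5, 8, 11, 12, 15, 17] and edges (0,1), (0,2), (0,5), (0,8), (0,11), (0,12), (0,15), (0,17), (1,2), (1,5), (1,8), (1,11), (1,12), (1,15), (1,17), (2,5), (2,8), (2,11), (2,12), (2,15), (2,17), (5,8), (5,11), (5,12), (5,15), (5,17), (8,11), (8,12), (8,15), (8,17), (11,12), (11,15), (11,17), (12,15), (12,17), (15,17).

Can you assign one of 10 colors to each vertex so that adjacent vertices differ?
Yes, G is 10-colorable

A valid 10-coloring: color 1: [11]; color 2: [1]; color 3: [2]; color 4: [8]; color 5: [0]; color 6: [5]; color 7: [15]; color 8: [17]; color 9: [12].
(χ(G) = 9 ≤ 10.)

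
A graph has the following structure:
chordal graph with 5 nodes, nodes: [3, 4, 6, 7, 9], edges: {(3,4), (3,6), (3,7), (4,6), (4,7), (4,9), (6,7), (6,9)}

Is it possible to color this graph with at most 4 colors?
Yes, G is 4-colorable

A valid 4-coloring: color 1: [6]; color 2: [4]; color 3: [3, 9]; color 4: [7].
(χ(G) = 4 ≤ 4.)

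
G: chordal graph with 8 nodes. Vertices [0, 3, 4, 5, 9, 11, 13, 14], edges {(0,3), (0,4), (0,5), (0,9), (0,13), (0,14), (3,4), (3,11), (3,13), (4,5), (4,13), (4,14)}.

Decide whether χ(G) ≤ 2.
The clique on vertices [0, 3, 4, 13] has size 4 > 2, so it alone needs 4 colors.

No, G is not 2-colorable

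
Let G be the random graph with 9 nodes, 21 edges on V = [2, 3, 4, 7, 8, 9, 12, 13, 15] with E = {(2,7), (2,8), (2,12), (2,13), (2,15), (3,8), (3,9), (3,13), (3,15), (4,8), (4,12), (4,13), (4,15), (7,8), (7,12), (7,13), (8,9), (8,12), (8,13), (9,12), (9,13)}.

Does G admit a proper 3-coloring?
The clique on vertices [2, 7, 8, 12] has size 4 > 3, so it alone needs 4 colors.

No, G is not 3-colorable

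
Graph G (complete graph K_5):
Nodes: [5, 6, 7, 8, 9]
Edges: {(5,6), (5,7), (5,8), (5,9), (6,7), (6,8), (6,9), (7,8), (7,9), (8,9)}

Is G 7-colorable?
Yes, G is 7-colorable

A valid 7-coloring: color 1: [6]; color 2: [9]; color 3: [5]; color 4: [8]; color 5: [7].
(χ(G) = 5 ≤ 7.)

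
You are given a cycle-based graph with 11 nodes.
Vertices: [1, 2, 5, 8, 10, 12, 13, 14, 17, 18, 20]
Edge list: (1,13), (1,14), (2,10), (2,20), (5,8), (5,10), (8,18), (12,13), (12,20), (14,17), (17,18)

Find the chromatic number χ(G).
χ(G) = 3

Clique number ω(G) = 2 (lower bound: χ ≥ ω).
Odd cycle [18, 17, 14, 1, 13, 12, 20, 2, 10, 5, 8] needs 3 colors (χ ≥ 3).
The coloring below uses 3 colors, so χ(G) = 3.
A valid 3-coloring: color 1: [5, 13, 14, 18, 20]; color 2: [1, 2, 8, 12, 17]; color 3: [10].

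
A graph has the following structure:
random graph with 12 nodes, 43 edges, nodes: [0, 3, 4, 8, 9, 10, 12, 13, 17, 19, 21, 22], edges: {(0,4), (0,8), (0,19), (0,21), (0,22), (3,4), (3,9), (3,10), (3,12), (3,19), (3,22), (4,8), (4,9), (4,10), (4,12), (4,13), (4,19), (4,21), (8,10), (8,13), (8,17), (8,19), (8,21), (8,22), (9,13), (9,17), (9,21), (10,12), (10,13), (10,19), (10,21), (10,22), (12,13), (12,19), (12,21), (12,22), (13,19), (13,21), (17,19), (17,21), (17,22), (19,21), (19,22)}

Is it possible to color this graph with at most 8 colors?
Yes, G is 8-colorable

A valid 8-coloring: color 1: [9, 19]; color 2: [4, 22]; color 3: [3, 21]; color 4: [0, 10, 17]; color 5: [8, 12]; color 6: [13].
(χ(G) = 6 ≤ 8.)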